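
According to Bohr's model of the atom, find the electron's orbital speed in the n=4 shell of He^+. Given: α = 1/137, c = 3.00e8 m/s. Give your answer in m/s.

v_n = Zαc/n = 2 × 0.00730 × 3.00e8 / 4
    = 1.09e6 m/s

1.09e6 m/s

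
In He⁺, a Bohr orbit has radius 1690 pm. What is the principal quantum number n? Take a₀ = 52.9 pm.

8

r_n = n²a₀/Z ⇒ n² = rZ/a₀ = 1690 × 2 / 52.9 ≈ 63.89
n = 8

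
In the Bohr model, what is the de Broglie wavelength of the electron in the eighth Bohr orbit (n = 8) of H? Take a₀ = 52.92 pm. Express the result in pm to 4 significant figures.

2660 pm

The Bohr quantisation condition is nλ = 2πr_n.
r_n = n²a₀/Z = 3387 pm
λ = 2πr_n/n = 2π·3387/8 = 2660 pm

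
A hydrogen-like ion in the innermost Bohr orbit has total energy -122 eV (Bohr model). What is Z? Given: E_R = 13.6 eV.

3

E_n = −E_R Z²/n² ⇒ Z² = −E_n n²/E_R = 122 × 1² / 13.6 ≈ 8.97
Z = 3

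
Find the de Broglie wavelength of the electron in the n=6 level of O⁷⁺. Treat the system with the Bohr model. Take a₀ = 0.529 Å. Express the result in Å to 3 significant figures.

2.49 Å

The Bohr quantisation condition is nλ = 2πr_n.
r_n = n²a₀/Z = 2.38 Å
λ = 2πr_n/n = 2π·2.38/6 = 2.49 Å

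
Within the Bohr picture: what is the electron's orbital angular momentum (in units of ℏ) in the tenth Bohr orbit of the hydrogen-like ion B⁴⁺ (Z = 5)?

10

L_n = nℏ, so L/ℏ = n = 10.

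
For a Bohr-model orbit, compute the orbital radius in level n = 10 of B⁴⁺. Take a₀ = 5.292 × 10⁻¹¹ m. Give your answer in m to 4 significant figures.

1.058 × 10⁻⁹ m

r_n = n²a₀/Z = 10² × 5.292 × 10⁻¹¹ / 5
    = 100 × 5.292 × 10⁻¹¹ / 5 = 1.058 × 10⁻⁹ m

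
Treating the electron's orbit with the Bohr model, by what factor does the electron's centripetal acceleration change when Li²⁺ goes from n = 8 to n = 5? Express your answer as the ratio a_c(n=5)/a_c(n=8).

a_c ∝ Z^3 · n^-4; with Z fixed, a_c ∝ n^-4.
a_c(n=5)/a_c(n=8) = (5/8)^-4 = 4096/625

4096/625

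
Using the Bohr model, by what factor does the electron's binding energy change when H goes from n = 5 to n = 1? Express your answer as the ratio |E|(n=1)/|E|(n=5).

|E| ∝ Z^2 · n^-2; with Z fixed, |E| ∝ n^-2.
|E|(n=1)/|E|(n=5) = (1/5)^-2 = 25

25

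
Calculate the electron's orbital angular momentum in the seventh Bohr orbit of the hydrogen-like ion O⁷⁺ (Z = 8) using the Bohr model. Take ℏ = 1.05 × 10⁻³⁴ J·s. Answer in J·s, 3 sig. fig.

7.35 × 10⁻³⁴ J·s

L_n = nℏ = 7 × 1.05 × 10⁻³⁴ = 7.35 × 10⁻³⁴ J·s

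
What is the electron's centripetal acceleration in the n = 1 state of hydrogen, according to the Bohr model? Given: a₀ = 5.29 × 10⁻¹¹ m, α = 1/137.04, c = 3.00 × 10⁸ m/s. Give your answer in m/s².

9.06 × 10²² m/s²

r = n²a₀/Z = 5.29 × 10⁻¹¹ m, v = Zαc/n = 2.19 × 10⁶ m/s
a = v²/r = (2.19 × 10⁶)² / 5.29 × 10⁻¹¹ = 9.06 × 10²² m/s²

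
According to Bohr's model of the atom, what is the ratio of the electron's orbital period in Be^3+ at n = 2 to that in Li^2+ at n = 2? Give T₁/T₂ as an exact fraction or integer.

9/16

T ∝ Z^-2 · n^3
T₁/T₂ = (4/3)^-2 · (2/2)^3 = 9/16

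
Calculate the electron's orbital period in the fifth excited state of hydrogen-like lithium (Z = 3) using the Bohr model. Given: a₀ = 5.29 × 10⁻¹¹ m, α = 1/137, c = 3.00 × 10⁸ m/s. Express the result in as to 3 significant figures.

3640 as

r = n²a₀/Z = 6²·5.29 × 10⁻¹¹/3 = 6.35 × 10⁻¹⁰ m
v = Zαc/n = 3·0.00730·3.00 × 10⁸/6 = 1.09 × 10⁶ m/s
T = 2πr/v = 3.64 × 10⁻¹⁵ s = 3640 as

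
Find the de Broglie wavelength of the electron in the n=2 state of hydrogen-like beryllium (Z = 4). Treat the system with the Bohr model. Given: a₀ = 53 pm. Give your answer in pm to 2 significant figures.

The Bohr quantisation condition is nλ = 2πr_n.
r_n = n²a₀/Z = 53 pm
λ = 2πr_n/n = 2π·53/2 = 170 pm

170 pm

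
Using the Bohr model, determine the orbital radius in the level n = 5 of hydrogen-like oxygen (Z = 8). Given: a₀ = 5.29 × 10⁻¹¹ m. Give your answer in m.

1.65 × 10⁻¹⁰ m

r_n = n²a₀/Z = 5² × 5.29 × 10⁻¹¹ / 8
    = 25 × 5.29 × 10⁻¹¹ / 8 = 1.65 × 10⁻¹⁰ m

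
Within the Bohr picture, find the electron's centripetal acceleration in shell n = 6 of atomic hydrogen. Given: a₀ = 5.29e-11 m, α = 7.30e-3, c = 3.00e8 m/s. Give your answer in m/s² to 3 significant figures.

r = n²a₀/Z = 1.90e-9 m, v = Zαc/n = 3.65e5 m/s
a = v²/r = (3.65e5)² / 1.90e-9 = 7.00e19 m/s²

7.00e19 m/s²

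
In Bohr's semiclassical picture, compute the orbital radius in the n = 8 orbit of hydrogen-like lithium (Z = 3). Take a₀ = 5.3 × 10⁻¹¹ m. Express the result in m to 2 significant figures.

r_n = n²a₀/Z = 8² × 5.3 × 10⁻¹¹ / 3
    = 64 × 5.3 × 10⁻¹¹ / 3 = 1.1 × 10⁻⁹ m

1.1 × 10⁻⁹ m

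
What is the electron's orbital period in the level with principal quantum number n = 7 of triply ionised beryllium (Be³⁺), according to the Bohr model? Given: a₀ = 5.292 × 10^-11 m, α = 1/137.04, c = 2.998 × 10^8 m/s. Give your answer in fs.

3.258 fs

r = n²a₀/Z = 7²·5.292 × 10^-11/4 = 6.483 × 10^-10 m
v = Zαc/n = 4·0.007297·2.998 × 10^8/7 = 1.250 × 10^6 m/s
T = 2πr/v = 3.258 × 10^-15 s = 3.258 fs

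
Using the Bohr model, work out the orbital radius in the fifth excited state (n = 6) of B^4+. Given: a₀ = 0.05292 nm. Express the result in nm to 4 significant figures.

0.3810 nm

r_n = n²a₀/Z = 6² × 0.05292 / 5
    = 36 × 0.05292 / 5 = 0.3810 nm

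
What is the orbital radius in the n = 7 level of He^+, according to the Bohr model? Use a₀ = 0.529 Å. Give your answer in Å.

r_n = n²a₀/Z = 7² × 0.529 / 2
    = 49 × 0.529 / 2 = 13.0 Å

13.0 Å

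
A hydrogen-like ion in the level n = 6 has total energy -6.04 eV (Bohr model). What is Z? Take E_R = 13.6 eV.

E_n = −E_R Z²/n² ⇒ Z² = −E_n n²/E_R = 6.04 × 6² / 13.6 ≈ 15.99
Z = 4

4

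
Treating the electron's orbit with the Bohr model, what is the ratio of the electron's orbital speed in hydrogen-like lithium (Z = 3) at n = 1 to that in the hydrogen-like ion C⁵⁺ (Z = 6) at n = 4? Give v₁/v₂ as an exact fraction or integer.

2

v ∝ Z^1 · n^-1
v₁/v₂ = (3/6)^1 · (1/4)^-1 = 2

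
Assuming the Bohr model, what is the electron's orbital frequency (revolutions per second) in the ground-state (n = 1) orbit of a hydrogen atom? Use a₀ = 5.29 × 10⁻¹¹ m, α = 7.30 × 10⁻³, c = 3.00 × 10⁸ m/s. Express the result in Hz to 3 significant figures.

r = n²a₀/Z = 5.29 × 10⁻¹¹ m, v = Zαc/n = 2.19 × 10⁶ m/s
f = v/(2πr) = 6.59 × 10¹⁵ Hz

6.59 × 10¹⁵ Hz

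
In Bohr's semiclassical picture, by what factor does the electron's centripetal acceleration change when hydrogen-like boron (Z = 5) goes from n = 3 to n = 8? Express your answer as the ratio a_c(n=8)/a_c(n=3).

a_c ∝ Z^3 · n^-4; with Z fixed, a_c ∝ n^-4.
a_c(n=8)/a_c(n=3) = (8/3)^-4 = 81/4096

81/4096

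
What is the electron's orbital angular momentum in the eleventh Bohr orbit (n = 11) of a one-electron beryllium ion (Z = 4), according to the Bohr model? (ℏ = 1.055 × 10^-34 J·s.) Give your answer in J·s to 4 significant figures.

1.160 × 10^-33 J·s

L_n = nℏ = 11 × 1.055 × 10^-34 = 1.160 × 10^-33 J·s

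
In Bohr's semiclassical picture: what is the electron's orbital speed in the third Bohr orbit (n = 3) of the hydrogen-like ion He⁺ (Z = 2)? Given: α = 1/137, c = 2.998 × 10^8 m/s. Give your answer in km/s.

1459 km/s

v_n = Zαc/n = 2 × 0.007299 × 2.998 × 10^8 / 3
    = 1459 km/s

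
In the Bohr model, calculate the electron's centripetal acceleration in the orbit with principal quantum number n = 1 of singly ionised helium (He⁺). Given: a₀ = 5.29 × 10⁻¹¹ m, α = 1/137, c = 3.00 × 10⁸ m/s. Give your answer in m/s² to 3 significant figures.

7.25 × 10²³ m/s²

r = n²a₀/Z = 2.65 × 10⁻¹¹ m, v = Zαc/n = 4.38 × 10⁶ m/s
a = v²/r = (4.38 × 10⁶)² / 2.65 × 10⁻¹¹ = 7.25 × 10²³ m/s²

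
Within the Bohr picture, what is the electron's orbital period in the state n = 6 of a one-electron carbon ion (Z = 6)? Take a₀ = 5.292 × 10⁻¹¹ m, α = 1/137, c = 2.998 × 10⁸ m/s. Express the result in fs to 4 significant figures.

0.9117 fs

r = n²a₀/Z = 6²·5.292 × 10⁻¹¹/6 = 3.175 × 10⁻¹⁰ m
v = Zαc/n = 6·0.007299·2.998 × 10⁸/6 = 2.188 × 10⁶ m/s
T = 2πr/v = 9.117 × 10⁻¹⁶ s = 0.9117 fs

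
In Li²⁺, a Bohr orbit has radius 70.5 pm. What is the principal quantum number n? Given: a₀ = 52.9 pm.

2

r_n = n²a₀/Z ⇒ n² = rZ/a₀ = 70.5 × 3 / 52.9 ≈ 4.00
n = 2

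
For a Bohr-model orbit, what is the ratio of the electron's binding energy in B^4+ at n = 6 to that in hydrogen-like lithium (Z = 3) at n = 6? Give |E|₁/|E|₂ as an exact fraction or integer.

25/9

|E| ∝ Z^2 · n^-2
|E|₁/|E|₂ = (5/3)^2 · (6/6)^-2 = 25/9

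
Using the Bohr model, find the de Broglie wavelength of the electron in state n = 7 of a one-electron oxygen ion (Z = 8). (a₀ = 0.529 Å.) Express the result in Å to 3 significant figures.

2.91 Å

The Bohr quantisation condition is nλ = 2πr_n.
r_n = n²a₀/Z = 3.24 Å
λ = 2πr_n/n = 2π·3.24/7 = 2.91 Å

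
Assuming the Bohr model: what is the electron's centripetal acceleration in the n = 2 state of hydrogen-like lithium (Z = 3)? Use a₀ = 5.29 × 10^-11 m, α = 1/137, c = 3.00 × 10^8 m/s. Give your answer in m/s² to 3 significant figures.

r = n²a₀/Z = 7.05 × 10^-11 m, v = Zαc/n = 3.28 × 10^6 m/s
a = v²/r = (3.28 × 10^6)² / 7.05 × 10^-11 = 1.53 × 10^23 m/s²

1.53 × 10^23 m/s²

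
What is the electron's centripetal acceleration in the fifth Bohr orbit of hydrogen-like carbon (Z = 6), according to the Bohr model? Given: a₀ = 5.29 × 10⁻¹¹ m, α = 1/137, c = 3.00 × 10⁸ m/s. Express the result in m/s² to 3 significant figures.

3.13 × 10²² m/s²

r = n²a₀/Z = 2.20 × 10⁻¹⁰ m, v = Zαc/n = 2.63 × 10⁶ m/s
a = v²/r = (2.63 × 10⁶)² / 2.20 × 10⁻¹⁰ = 3.13 × 10²² m/s²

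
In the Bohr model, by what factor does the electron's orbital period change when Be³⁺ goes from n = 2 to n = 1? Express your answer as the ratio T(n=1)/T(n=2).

T ∝ Z^-2 · n^3; with Z fixed, T ∝ n^3.
T(n=1)/T(n=2) = (1/2)^3 = 1/8

1/8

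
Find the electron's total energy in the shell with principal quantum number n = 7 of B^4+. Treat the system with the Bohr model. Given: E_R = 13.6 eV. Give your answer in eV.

-6.94 eV

E_n = −E_R·Z²/n² = −13.6 × 5²/7² = -6.94 eV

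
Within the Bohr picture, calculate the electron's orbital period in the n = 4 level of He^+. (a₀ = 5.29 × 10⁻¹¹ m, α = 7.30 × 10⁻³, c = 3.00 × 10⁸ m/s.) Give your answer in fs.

r = n²a₀/Z = 4²·5.29 × 10⁻¹¹/2 = 4.23 × 10⁻¹⁰ m
v = Zαc/n = 2·0.00730·3.00 × 10⁸/4 = 1.09 × 10⁶ m/s
T = 2πr/v = 2.43 × 10⁻¹⁵ s = 2.43 fs

2.43 fs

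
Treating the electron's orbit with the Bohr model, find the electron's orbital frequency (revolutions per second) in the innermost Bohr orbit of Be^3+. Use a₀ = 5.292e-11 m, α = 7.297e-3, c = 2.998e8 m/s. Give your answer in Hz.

r = n²a₀/Z = 1.323e-11 m, v = Zαc/n = 8.751e6 m/s
f = v/(2πr) = 1.053e17 Hz

1.053e17 Hz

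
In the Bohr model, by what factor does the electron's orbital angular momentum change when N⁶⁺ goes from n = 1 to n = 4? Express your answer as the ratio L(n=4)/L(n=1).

L = nℏ depends only on n, so L ∝ n.
L(n=4)/L(n=1) = (4/1)^1 = 4

4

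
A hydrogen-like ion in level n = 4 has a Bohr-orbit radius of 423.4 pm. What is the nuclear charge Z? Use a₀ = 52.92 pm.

r_n = n²a₀/Z ⇒ Z = n²a₀/r = 4² × 52.92 / 423.4 ≈ 2.00
Z = 2

2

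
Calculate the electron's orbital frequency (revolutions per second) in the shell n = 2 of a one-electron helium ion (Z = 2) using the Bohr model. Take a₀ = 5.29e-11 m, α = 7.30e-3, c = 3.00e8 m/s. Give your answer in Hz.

r = n²a₀/Z = 1.06e-10 m, v = Zαc/n = 2.19e6 m/s
f = v/(2πr) = 3.29e15 Hz

3.29e15 Hz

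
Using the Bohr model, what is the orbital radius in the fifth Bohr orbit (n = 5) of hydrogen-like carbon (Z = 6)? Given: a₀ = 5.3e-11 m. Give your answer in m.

2.2e-10 m

r_n = n²a₀/Z = 5² × 5.3e-11 / 6
    = 25 × 5.3e-11 / 6 = 2.2e-10 m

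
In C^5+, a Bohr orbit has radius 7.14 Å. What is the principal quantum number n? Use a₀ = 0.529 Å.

9

r_n = n²a₀/Z ⇒ n² = rZ/a₀ = 7.14 × 6 / 0.529 ≈ 80.98
n = 9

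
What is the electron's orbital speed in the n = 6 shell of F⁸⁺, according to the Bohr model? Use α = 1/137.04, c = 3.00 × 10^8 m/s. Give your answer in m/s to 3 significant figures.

3.28 × 10^6 m/s

v_n = Zαc/n = 9 × 0.00730 × 3.00 × 10^8 / 6
    = 3.28 × 10^6 m/s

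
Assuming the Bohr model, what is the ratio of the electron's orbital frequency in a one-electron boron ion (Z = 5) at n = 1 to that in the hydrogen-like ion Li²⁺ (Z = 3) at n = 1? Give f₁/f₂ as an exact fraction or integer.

25/9

f ∝ Z^2 · n^-3
f₁/f₂ = (5/3)^2 · (1/1)^-3 = 25/9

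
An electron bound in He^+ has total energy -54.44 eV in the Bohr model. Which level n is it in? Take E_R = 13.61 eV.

1

E_n = −E_R Z²/n² ⇒ n² = E_R Z²/(−E_n) = 13.61 × 2² / 54.44 ≈ 1.00
n = 1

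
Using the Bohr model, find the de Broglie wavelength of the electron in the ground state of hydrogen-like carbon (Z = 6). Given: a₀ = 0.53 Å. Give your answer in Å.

The Bohr quantisation condition is nλ = 2πr_n.
r_n = n²a₀/Z = 0.088 Å
λ = 2πr_n/n = 2π·0.088/1 = 0.56 Å

0.56 Å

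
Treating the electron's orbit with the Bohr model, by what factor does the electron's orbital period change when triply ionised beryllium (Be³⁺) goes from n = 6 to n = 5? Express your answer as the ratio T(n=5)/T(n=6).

T ∝ Z^-2 · n^3; with Z fixed, T ∝ n^3.
T(n=5)/T(n=6) = (5/6)^3 = 125/216

125/216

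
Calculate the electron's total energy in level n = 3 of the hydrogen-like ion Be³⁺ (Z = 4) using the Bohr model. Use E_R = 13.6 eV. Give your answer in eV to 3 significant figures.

E_n = −E_R·Z²/n² = −13.6 × 4²/3² = -24.2 eV

-24.2 eV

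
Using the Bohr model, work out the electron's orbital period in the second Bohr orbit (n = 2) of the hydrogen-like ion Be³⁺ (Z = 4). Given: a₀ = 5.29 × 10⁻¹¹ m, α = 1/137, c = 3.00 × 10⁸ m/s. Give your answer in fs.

0.0759 fs

r = n²a₀/Z = 2²·5.29 × 10⁻¹¹/4 = 5.29 × 10⁻¹¹ m
v = Zαc/n = 4·0.00730·3.00 × 10⁸/2 = 4.38 × 10⁶ m/s
T = 2πr/v = 7.59 × 10⁻¹⁷ s = 0.0759 fs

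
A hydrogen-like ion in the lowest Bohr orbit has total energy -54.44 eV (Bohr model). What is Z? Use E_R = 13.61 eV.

2

E_n = −E_R Z²/n² ⇒ Z² = −E_n n²/E_R = 54.44 × 1² / 13.61 ≈ 4.00
Z = 2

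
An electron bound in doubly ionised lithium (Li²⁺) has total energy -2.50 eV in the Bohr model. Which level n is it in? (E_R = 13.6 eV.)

7

E_n = −E_R Z²/n² ⇒ n² = E_R Z²/(−E_n) = 13.6 × 3² / 2.50 ≈ 48.96
n = 7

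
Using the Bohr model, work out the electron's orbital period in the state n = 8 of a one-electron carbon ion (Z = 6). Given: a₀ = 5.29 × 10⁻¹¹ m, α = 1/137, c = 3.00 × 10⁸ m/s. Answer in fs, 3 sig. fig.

2.16 fs

r = n²a₀/Z = 8²·5.29 × 10⁻¹¹/6 = 5.64 × 10⁻¹⁰ m
v = Zαc/n = 6·0.00730·3.00 × 10⁸/8 = 1.64 × 10⁶ m/s
T = 2πr/v = 2.16 × 10⁻¹⁵ s = 2.16 fs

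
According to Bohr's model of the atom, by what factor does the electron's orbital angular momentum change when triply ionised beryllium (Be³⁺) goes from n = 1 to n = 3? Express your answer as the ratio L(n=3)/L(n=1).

L = nℏ depends only on n, so L ∝ n.
L(n=3)/L(n=1) = (3/1)^1 = 3

3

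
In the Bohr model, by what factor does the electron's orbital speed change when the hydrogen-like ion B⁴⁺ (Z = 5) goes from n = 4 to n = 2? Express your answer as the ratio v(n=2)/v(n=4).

2

v ∝ Z^1 · n^-1; with Z fixed, v ∝ n^-1.
v(n=2)/v(n=4) = (2/4)^-1 = 2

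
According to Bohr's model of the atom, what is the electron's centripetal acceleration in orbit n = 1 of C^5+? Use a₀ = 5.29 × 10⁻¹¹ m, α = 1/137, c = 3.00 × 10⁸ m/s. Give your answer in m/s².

r = n²a₀/Z = 8.82 × 10⁻¹² m, v = Zαc/n = 1.31 × 10⁷ m/s
a = v²/r = (1.31 × 10⁷)² / 8.82 × 10⁻¹² = 1.96 × 10²⁵ m/s²

1.96 × 10²⁵ m/s²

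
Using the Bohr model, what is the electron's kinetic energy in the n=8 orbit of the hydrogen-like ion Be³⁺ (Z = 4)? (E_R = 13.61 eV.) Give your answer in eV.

3.402 eV

For a Coulomb orbit the virial theorem gives K = −E_n.
E_n = −E_R·Z²/n², so K = E_R·Z²/n² = 13.61 × 4²/8² = 3.402 eV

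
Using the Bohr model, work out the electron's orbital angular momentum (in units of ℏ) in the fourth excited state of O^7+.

5

L_n = nℏ, so L/ℏ = n = 5.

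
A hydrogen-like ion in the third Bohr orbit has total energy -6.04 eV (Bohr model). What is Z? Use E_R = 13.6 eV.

2

E_n = −E_R Z²/n² ⇒ Z² = −E_n n²/E_R = 6.04 × 3² / 13.6 ≈ 4.00
Z = 2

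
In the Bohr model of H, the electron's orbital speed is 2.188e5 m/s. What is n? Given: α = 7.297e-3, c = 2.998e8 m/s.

v_n = Zαc/n ⇒ n = Zαc/v = 1 × 0.007297 × 2.998e8 / 2.188e5 ≈ 10.00
n = 10

10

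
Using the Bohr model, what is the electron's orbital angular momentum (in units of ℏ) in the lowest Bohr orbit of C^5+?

L_n = nℏ, so L/ℏ = n = 1.

1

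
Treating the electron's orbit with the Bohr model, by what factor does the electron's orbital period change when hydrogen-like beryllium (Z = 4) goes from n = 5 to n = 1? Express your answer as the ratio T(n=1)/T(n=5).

T ∝ Z^-2 · n^3; with Z fixed, T ∝ n^3.
T(n=1)/T(n=5) = (1/5)^3 = 1/125

1/125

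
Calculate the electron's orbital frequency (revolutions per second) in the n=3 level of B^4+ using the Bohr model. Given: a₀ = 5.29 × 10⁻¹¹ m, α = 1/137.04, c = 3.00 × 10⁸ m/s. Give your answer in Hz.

r = n²a₀/Z = 9.52 × 10⁻¹¹ m, v = Zαc/n = 3.65 × 10⁶ m/s
f = v/(2πr) = 6.10 × 10¹⁵ Hz

6.10 × 10¹⁵ Hz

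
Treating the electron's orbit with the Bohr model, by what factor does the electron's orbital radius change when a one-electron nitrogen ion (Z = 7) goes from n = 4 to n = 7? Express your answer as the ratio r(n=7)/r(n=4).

r ∝ Z^-1 · n^2; with Z fixed, r ∝ n^2.
r(n=7)/r(n=4) = (7/4)^2 = 49/16

49/16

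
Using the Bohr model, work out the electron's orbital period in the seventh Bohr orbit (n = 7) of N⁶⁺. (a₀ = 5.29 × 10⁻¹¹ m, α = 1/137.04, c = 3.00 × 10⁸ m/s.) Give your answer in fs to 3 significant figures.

r = n²a₀/Z = 7²·5.29 × 10⁻¹¹/7 = 3.70 × 10⁻¹⁰ m
v = Zαc/n = 7·0.00730·3.00 × 10⁸/7 = 2.19 × 10⁶ m/s
T = 2πr/v = 1.06 × 10⁻¹⁵ s = 1.06 fs

1.06 fs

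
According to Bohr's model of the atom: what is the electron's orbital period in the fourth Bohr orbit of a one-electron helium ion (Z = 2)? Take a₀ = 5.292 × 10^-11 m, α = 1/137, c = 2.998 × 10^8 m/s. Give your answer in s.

r = n²a₀/Z = 4²·5.292 × 10^-11/2 = 4.234 × 10^-10 m
v = Zαc/n = 2·0.007299·2.998 × 10^8/4 = 1.094 × 10^6 m/s
T = 2πr/v = 2.431 × 10^-15 s

2.431 × 10^-15 s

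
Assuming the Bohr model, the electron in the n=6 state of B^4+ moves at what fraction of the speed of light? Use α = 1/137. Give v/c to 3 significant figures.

0.00608

v_n = Zαc/n, so v/c = Zα/n = 5 × 0.00730 / 6 = 0.00608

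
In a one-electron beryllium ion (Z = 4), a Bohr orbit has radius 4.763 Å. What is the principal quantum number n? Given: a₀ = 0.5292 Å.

r_n = n²a₀/Z ⇒ n² = rZ/a₀ = 4.763 × 4 / 0.5292 ≈ 36.00
n = 6

6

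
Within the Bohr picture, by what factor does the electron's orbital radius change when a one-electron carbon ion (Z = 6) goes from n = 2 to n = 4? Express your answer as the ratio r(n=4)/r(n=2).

r ∝ Z^-1 · n^2; with Z fixed, r ∝ n^2.
r(n=4)/r(n=2) = (4/2)^2 = 4

4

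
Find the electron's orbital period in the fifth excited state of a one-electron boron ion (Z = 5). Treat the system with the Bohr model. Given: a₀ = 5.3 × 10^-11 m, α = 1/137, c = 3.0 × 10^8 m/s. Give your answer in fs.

r = n²a₀/Z = 6²·5.3 × 10^-11/5 = 3.8 × 10^-10 m
v = Zαc/n = 5·0.0073·3.0 × 10^8/6 = 1.8 × 10^6 m/s
T = 2πr/v = 1.3 × 10^-15 s = 1.3 fs

1.3 fs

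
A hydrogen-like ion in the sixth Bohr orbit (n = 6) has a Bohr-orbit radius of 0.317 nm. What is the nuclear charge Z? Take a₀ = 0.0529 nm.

6

r_n = n²a₀/Z ⇒ Z = n²a₀/r = 6² × 0.0529 / 0.317 ≈ 6.01
Z = 6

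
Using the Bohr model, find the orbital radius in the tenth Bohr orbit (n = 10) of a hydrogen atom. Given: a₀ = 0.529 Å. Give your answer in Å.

r_n = n²a₀/Z = 10² × 0.529 / 1
    = 100 × 0.529 / 1 = 52.9 Å

52.9 Å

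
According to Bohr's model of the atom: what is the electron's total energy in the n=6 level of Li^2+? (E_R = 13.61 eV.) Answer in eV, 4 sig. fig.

E_n = −E_R·Z²/n² = −13.61 × 3²/6² = -3.402 eV

-3.402 eV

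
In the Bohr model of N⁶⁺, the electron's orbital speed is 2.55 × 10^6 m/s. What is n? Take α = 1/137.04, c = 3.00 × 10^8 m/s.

6

v_n = Zαc/n ⇒ n = Zαc/v = 7 × 0.00730 × 3.00 × 10^8 / 2.55 × 10^6 ≈ 6.01
n = 6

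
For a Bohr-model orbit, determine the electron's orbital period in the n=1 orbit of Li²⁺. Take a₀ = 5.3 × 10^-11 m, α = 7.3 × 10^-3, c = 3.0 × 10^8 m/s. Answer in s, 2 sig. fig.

1.7 × 10^-17 s

r = n²a₀/Z = 1²·5.3 × 10^-11/3 = 1.8 × 10^-11 m
v = Zαc/n = 3·0.0073·3.0 × 10^8/1 = 6.6 × 10^6 m/s
T = 2πr/v = 1.7 × 10^-17 s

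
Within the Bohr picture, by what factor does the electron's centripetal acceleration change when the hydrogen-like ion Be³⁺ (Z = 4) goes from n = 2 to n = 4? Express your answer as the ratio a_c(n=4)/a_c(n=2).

a_c ∝ Z^3 · n^-4; with Z fixed, a_c ∝ n^-4.
a_c(n=4)/a_c(n=2) = (4/2)^-4 = 1/16

1/16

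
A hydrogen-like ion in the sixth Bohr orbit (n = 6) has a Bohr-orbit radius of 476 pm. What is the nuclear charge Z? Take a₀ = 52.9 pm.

4

r_n = n²a₀/Z ⇒ Z = n²a₀/r = 6² × 52.9 / 476 ≈ 4.00
Z = 4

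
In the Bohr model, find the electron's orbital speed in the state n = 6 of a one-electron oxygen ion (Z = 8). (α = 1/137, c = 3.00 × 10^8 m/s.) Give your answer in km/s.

2920 km/s

v_n = Zαc/n = 8 × 0.00730 × 3.00 × 10^8 / 6
    = 2920 km/s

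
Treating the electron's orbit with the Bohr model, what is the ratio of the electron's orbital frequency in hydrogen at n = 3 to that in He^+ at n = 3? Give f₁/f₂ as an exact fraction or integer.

1/4

f ∝ Z^2 · n^-3
f₁/f₂ = (1/2)^2 · (3/3)^-3 = 1/4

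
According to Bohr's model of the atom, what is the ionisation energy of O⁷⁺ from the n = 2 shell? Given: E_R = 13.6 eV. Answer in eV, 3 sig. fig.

E_n = −E_R·Z²/n² = −13.6 × 8²/2² eV = -218 eV
Ionisation energy = −E_n = 218 eV

218 eV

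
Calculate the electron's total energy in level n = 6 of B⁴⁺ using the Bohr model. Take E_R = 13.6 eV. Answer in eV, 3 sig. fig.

E_n = −E_R·Z²/n² = −13.6 × 5²/6² = -9.44 eV

-9.44 eV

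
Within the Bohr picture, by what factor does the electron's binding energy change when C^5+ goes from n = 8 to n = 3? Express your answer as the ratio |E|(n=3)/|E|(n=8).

|E| ∝ Z^2 · n^-2; with Z fixed, |E| ∝ n^-2.
|E|(n=3)/|E|(n=8) = (3/8)^-2 = 64/9

64/9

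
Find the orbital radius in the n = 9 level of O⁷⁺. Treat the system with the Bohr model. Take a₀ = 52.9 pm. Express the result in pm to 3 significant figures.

536 pm

r_n = n²a₀/Z = 9² × 52.9 / 8
    = 81 × 52.9 / 8 = 536 pm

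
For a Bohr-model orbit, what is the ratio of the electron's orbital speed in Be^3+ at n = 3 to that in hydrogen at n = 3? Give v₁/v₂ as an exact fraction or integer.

v ∝ Z^1 · n^-1
v₁/v₂ = (4/1)^1 · (3/3)^-1 = 4

4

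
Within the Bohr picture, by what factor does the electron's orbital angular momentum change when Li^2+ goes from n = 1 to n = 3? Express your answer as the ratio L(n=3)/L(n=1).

L = nℏ depends only on n, so L ∝ n.
L(n=3)/L(n=1) = (3/1)^1 = 3

3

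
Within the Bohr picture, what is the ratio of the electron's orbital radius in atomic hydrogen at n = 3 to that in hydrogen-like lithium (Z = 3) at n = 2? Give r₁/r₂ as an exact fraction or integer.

27/4

r ∝ Z^-1 · n^2
r₁/r₂ = (1/3)^-1 · (3/2)^2 = 27/4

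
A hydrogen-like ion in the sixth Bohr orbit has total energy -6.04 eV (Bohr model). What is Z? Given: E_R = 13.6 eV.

4

E_n = −E_R Z²/n² ⇒ Z² = −E_n n²/E_R = 6.04 × 6² / 13.6 ≈ 15.99
Z = 4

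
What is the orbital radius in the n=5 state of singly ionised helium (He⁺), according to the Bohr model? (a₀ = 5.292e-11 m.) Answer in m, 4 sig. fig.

r_n = n²a₀/Z = 5² × 5.292e-11 / 2
    = 25 × 5.292e-11 / 2 = 6.615e-10 m

6.615e-10 m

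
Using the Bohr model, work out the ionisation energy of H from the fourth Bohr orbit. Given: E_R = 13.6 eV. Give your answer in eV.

0.850 eV

E_n = −E_R·Z²/n² = −13.6 × 1²/4² eV = -0.850 eV
Ionisation energy = −E_n = 0.850 eV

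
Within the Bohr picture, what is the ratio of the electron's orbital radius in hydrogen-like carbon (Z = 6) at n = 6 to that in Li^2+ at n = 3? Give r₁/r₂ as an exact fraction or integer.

r ∝ Z^-1 · n^2
r₁/r₂ = (6/3)^-1 · (6/3)^2 = 2

2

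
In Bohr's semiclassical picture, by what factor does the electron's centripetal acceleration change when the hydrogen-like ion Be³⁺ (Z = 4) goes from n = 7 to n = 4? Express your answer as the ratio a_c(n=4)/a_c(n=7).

2401/256

a_c ∝ Z^3 · n^-4; with Z fixed, a_c ∝ n^-4.
a_c(n=4)/a_c(n=7) = (4/7)^-4 = 2401/256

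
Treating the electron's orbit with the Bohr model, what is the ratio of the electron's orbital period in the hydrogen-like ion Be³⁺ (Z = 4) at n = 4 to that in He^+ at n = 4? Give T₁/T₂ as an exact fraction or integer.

T ∝ Z^-2 · n^3
T₁/T₂ = (4/2)^-2 · (4/4)^3 = 1/4

1/4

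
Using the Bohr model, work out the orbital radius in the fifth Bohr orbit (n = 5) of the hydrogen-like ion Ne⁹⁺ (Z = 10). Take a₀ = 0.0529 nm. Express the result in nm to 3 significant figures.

r_n = n²a₀/Z = 5² × 0.0529 / 10
    = 25 × 0.0529 / 10 = 0.132 nm

0.132 nm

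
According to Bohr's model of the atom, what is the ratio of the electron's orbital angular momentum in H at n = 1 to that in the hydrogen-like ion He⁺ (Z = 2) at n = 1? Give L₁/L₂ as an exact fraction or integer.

L = nℏ is independent of Z.
L₁/L₂ = n₁/n₂ = 1/1 = 1

1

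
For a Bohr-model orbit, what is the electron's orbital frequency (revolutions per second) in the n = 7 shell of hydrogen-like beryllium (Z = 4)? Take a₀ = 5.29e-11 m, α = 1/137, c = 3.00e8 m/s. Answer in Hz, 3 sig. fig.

3.07e14 Hz

r = n²a₀/Z = 6.48e-10 m, v = Zαc/n = 1.25e6 m/s
f = v/(2πr) = 3.07e14 Hz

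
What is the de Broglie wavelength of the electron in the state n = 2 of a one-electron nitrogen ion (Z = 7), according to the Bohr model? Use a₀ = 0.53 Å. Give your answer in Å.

The Bohr quantisation condition is nλ = 2πr_n.
r_n = n²a₀/Z = 0.30 Å
λ = 2πr_n/n = 2π·0.30/2 = 0.95 Å

0.95 Å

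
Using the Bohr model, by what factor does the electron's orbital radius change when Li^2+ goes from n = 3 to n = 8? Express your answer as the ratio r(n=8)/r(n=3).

r ∝ Z^-1 · n^2; with Z fixed, r ∝ n^2.
r(n=8)/r(n=3) = (8/3)^2 = 64/9

64/9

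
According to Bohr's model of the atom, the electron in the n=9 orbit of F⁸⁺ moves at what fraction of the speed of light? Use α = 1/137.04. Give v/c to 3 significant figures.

v_n = Zαc/n, so v/c = Zα/n = 9 × 0.00730 / 9 = 0.00730

0.00730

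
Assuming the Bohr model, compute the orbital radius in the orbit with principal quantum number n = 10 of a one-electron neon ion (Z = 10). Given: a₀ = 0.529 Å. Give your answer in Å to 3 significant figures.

r_n = n²a₀/Z = 10² × 0.529 / 10
    = 100 × 0.529 / 10 = 5.29 Å

5.29 Å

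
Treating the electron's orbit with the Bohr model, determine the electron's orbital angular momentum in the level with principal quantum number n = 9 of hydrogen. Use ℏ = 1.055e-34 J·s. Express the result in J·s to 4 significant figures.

9.495e-34 J·s

L_n = nℏ = 9 × 1.055e-34 = 9.495e-34 J·s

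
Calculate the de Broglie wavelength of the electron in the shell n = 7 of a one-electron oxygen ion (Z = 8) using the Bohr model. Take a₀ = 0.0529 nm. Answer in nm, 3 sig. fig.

0.291 nm

The Bohr quantisation condition is nλ = 2πr_n.
r_n = n²a₀/Z = 0.324 nm
λ = 2πr_n/n = 2π·0.324/7 = 0.291 nm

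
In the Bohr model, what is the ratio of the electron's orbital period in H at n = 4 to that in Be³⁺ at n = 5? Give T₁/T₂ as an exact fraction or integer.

1024/125

T ∝ Z^-2 · n^3
T₁/T₂ = (1/4)^-2 · (4/5)^3 = 1024/125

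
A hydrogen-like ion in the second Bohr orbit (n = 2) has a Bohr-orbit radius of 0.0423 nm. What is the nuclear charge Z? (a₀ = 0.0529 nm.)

r_n = n²a₀/Z ⇒ Z = n²a₀/r = 2² × 0.0529 / 0.0423 ≈ 5.00
Z = 5

5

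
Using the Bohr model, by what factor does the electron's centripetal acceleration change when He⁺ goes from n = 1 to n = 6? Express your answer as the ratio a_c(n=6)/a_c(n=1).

1/1296

a_c ∝ Z^3 · n^-4; with Z fixed, a_c ∝ n^-4.
a_c(n=6)/a_c(n=1) = (6/1)^-4 = 1/1296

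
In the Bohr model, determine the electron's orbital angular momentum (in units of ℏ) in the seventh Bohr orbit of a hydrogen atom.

L_n = nℏ, so L/ℏ = n = 7.

7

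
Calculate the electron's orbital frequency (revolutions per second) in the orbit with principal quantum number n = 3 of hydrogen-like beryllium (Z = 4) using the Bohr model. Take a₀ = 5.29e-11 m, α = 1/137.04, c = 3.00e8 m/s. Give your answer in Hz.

3.90e15 Hz

r = n²a₀/Z = 1.19e-10 m, v = Zαc/n = 2.92e6 m/s
f = v/(2πr) = 3.90e15 Hz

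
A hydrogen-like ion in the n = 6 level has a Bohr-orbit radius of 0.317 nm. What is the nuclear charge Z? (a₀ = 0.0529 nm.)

r_n = n²a₀/Z ⇒ Z = n²a₀/r = 6² × 0.0529 / 0.317 ≈ 6.01
Z = 6

6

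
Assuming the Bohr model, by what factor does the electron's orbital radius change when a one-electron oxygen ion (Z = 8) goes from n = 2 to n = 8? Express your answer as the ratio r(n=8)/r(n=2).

16

r ∝ Z^-1 · n^2; with Z fixed, r ∝ n^2.
r(n=8)/r(n=2) = (8/2)^2 = 16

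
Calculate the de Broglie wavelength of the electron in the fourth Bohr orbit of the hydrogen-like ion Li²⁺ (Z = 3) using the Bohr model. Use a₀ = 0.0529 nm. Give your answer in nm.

0.443 nm

The Bohr quantisation condition is nλ = 2πr_n.
r_n = n²a₀/Z = 0.282 nm
λ = 2πr_n/n = 2π·0.282/4 = 0.443 nm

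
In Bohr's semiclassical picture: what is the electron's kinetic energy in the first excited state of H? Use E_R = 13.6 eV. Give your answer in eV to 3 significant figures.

3.40 eV

For a Coulomb orbit the virial theorem gives K = −E_n.
E_n = −E_R·Z²/n², so K = E_R·Z²/n² = 13.6 × 1²/2² = 3.40 eV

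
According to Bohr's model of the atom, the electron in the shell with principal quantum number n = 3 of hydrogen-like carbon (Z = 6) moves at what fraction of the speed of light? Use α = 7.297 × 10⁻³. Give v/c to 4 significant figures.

0.01459

v_n = Zαc/n, so v/c = Zα/n = 6 × 0.007297 / 3 = 0.01459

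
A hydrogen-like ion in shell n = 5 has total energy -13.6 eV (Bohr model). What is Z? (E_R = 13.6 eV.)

5

E_n = −E_R Z²/n² ⇒ Z² = −E_n n²/E_R = 13.6 × 5² / 13.6 ≈ 25.00
Z = 5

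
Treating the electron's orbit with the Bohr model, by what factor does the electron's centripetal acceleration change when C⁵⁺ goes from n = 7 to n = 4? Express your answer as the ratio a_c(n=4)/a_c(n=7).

a_c ∝ Z^3 · n^-4; with Z fixed, a_c ∝ n^-4.
a_c(n=4)/a_c(n=7) = (4/7)^-4 = 2401/256

2401/256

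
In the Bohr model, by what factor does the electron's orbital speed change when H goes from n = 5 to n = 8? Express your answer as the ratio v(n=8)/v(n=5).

v ∝ Z^1 · n^-1; with Z fixed, v ∝ n^-1.
v(n=8)/v(n=5) = (8/5)^-1 = 5/8

5/8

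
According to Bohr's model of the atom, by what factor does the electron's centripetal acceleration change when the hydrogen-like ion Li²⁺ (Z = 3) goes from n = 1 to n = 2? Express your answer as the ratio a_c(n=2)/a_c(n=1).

a_c ∝ Z^3 · n^-4; with Z fixed, a_c ∝ n^-4.
a_c(n=2)/a_c(n=1) = (2/1)^-4 = 1/16

1/16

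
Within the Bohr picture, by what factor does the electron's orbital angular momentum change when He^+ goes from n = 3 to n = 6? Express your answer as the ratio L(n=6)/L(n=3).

2

L = nℏ depends only on n, so L ∝ n.
L(n=6)/L(n=3) = (6/3)^1 = 2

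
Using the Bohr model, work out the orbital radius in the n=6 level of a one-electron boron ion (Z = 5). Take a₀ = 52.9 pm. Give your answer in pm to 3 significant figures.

381 pm

r_n = n²a₀/Z = 6² × 52.9 / 5
    = 36 × 52.9 / 5 = 381 pm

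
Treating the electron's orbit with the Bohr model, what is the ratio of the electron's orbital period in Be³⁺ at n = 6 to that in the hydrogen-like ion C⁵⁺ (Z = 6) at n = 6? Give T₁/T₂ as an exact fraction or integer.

T ∝ Z^-2 · n^3
T₁/T₂ = (4/6)^-2 · (6/6)^3 = 9/4

9/4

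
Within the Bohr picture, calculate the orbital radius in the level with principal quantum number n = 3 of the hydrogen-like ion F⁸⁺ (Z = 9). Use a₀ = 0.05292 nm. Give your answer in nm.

r_n = n²a₀/Z = 3² × 0.05292 / 9
    = 9 × 0.05292 / 9 = 0.05292 nm

0.05292 nm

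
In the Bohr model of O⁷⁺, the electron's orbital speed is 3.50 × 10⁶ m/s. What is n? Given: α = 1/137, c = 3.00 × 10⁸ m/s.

v_n = Zαc/n ⇒ n = Zαc/v = 8 × 0.00730 × 3.00 × 10⁸ / 3.50 × 10⁶ ≈ 5.01
n = 5

5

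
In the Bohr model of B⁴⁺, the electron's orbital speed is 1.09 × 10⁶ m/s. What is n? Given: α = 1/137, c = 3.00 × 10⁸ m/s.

v_n = Zαc/n ⇒ n = Zαc/v = 5 × 0.00730 × 3.00 × 10⁸ / 1.09 × 10⁶ ≈ 10.04
n = 10

10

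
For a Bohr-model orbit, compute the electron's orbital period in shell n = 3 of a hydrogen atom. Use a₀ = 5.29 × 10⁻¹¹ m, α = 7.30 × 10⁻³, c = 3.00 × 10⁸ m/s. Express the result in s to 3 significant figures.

4.10 × 10⁻¹⁵ s

r = n²a₀/Z = 3²·5.29 × 10⁻¹¹/1 = 4.76 × 10⁻¹⁰ m
v = Zαc/n = 1·0.00730·3.00 × 10⁸/3 = 7.30 × 10⁵ m/s
T = 2πr/v = 4.10 × 10⁻¹⁵ s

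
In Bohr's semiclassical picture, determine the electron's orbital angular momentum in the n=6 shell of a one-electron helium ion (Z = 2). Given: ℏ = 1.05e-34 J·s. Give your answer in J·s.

6.30e-34 J·s

L_n = nℏ = 6 × 1.05e-34 = 6.30e-34 J·s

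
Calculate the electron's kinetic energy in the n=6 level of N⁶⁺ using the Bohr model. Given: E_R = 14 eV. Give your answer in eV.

For a Coulomb orbit the virial theorem gives K = −E_n.
E_n = −E_R·Z²/n², so K = E_R·Z²/n² = 14 × 7²/6² = 19 eV

19 eV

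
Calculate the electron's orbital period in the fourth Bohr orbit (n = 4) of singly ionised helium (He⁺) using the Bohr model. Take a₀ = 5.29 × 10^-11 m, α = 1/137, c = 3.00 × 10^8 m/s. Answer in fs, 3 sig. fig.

r = n²a₀/Z = 4²·5.29 × 10^-11/2 = 4.23 × 10^-10 m
v = Zαc/n = 2·0.00730·3.00 × 10^8/4 = 1.09 × 10^6 m/s
T = 2πr/v = 2.43 × 10^-15 s = 2.43 fs

2.43 fs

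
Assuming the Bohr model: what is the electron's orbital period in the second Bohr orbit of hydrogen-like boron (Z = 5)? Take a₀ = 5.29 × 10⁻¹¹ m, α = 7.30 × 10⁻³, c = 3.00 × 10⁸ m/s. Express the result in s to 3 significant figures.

4.86 × 10⁻¹⁷ s

r = n²a₀/Z = 2²·5.29 × 10⁻¹¹/5 = 4.23 × 10⁻¹¹ m
v = Zαc/n = 5·0.00730·3.00 × 10⁸/2 = 5.47 × 10⁶ m/s
T = 2πr/v = 4.86 × 10⁻¹⁷ s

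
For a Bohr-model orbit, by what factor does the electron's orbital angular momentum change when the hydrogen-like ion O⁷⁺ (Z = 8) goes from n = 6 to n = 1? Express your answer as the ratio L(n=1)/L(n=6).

L = nℏ depends only on n, so L ∝ n.
L(n=1)/L(n=6) = (1/6)^1 = 1/6

1/6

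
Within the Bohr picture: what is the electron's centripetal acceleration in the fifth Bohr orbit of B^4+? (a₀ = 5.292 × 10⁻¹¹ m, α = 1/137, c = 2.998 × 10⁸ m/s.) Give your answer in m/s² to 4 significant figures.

r = n²a₀/Z = 2.646 × 10⁻¹⁰ m, v = Zαc/n = 2.188 × 10⁶ m/s
a = v²/r = (2.188 × 10⁶)² / 2.646 × 10⁻¹⁰ = 1.810 × 10²² m/s²

1.810 × 10²² m/s²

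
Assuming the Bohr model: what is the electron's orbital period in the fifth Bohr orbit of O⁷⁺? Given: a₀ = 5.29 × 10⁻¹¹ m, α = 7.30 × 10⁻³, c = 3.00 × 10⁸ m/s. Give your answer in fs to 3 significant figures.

0.296 fs

r = n²a₀/Z = 5²·5.29 × 10⁻¹¹/8 = 1.65 × 10⁻¹⁰ m
v = Zαc/n = 8·0.00730·3.00 × 10⁸/5 = 3.50 × 10⁶ m/s
T = 2πr/v = 2.96 × 10⁻¹⁶ s = 0.296 fs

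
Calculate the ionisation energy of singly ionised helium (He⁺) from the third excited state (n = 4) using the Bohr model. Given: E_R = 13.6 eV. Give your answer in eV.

3.40 eV

E_n = −E_R·Z²/n² = −13.6 × 2²/4² eV = -3.40 eV
Ionisation energy = −E_n = 3.40 eV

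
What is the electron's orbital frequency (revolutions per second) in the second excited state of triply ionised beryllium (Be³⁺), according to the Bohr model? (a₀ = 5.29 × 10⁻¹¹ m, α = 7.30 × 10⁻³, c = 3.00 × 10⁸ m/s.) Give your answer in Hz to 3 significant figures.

r = n²a₀/Z = 1.19 × 10⁻¹⁰ m, v = Zαc/n = 2.92 × 10⁶ m/s
f = v/(2πr) = 3.90 × 10¹⁵ Hz

3.90 × 10¹⁵ Hz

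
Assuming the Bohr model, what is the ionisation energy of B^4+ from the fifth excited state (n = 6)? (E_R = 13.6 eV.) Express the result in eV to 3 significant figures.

E_n = −E_R·Z²/n² = −13.6 × 5²/6² eV = -9.44 eV
Ionisation energy = −E_n = 9.44 eV

9.44 eV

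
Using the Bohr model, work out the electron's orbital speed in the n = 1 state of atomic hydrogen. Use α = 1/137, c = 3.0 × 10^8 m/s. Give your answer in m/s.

2.2 × 10^6 m/s

v_n = Zαc/n = 1 × 0.0073 × 3.0 × 10^8 / 1
    = 2.2 × 10^6 m/s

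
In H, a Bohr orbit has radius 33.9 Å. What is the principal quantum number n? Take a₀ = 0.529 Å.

8

r_n = n²a₀/Z ⇒ n² = rZ/a₀ = 33.9 × 1 / 0.529 ≈ 64.08
n = 8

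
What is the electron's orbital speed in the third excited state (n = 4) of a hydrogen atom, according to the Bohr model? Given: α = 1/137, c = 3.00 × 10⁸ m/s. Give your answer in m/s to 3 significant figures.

5.47 × 10⁵ m/s

v_n = Zαc/n = 1 × 0.00730 × 3.00 × 10⁸ / 4
    = 5.47 × 10⁵ m/s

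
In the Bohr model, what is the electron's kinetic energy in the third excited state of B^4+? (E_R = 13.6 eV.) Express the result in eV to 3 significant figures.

21.2 eV

For a Coulomb orbit the virial theorem gives K = −E_n.
E_n = −E_R·Z²/n², so K = E_R·Z²/n² = 13.6 × 5²/4² = 21.2 eV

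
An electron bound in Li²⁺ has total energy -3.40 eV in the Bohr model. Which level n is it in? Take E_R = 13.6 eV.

6

E_n = −E_R Z²/n² ⇒ n² = E_R Z²/(−E_n) = 13.6 × 3² / 3.40 ≈ 36.00
n = 6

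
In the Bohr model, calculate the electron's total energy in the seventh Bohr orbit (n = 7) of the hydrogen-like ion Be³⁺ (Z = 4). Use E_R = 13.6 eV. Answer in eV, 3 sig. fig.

E_n = −E_R·Z²/n² = −13.6 × 4²/7² = -4.44 eV

-4.44 eV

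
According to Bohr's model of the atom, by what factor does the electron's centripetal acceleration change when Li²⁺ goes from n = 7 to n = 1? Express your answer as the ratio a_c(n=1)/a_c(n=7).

a_c ∝ Z^3 · n^-4; with Z fixed, a_c ∝ n^-4.
a_c(n=1)/a_c(n=7) = (1/7)^-4 = 2401

2401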